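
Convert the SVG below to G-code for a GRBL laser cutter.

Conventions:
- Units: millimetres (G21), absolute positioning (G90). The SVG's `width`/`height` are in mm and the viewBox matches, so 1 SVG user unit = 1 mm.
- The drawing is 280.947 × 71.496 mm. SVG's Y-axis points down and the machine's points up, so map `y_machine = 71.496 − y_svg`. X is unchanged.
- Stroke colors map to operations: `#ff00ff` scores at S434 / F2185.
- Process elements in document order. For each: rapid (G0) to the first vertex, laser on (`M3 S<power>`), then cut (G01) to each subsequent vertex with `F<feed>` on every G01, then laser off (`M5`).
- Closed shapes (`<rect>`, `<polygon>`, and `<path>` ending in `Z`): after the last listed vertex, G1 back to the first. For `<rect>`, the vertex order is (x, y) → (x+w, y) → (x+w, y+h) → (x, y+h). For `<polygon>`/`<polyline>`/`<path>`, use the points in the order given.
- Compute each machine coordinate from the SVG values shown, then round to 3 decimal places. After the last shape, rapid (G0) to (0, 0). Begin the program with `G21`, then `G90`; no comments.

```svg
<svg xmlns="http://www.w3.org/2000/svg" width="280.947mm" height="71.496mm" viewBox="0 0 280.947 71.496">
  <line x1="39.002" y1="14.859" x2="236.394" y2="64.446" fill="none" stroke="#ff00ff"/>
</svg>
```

G21
G90
G0 X39.002 Y56.637
M3 S434
G01 X236.394 Y7.050 F2185
M5
G0 X0.000 Y0.000

Since the viewBox matches the mm dimensions, user units are millimetres directly. The only transform is the Y-flip y_m = 71.496 − y_svg.

Shape 1 is a line segment drawn with `<line>`. Its stroke #ff00ff means score at S434, F2185. After flipping Y the toolpath is (39.002,56.637) → (236.394,7.050).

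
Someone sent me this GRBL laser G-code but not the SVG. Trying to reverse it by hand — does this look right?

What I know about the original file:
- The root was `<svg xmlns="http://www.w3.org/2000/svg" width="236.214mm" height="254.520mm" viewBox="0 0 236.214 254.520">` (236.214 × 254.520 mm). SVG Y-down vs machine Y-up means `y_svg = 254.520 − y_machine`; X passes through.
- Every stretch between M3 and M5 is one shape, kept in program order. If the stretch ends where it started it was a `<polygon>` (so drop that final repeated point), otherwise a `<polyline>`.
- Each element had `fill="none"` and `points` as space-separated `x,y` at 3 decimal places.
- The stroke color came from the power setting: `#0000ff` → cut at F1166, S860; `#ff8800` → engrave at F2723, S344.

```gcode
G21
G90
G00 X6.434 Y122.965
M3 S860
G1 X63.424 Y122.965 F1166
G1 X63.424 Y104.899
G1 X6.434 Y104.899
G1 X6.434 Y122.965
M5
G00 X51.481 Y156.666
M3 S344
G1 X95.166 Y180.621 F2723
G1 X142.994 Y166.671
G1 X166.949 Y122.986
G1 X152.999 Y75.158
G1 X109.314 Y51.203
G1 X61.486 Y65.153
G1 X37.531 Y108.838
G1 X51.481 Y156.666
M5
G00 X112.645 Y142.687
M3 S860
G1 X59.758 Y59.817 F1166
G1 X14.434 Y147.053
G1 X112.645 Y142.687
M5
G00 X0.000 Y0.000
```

Each laser-on run becomes one SVG element. Flip Y back into SVG space with y_svg = 254.520 − y_machine.

Run 1: power S860 maps to stroke `#0000ff` (cut). The run returns to its start, so emit a `<polygon>` with points (Y-flipped): 6.434,131.555 63.424,131.555 63.424,149.621 6.434,149.621.

Run 2: the run's S344 means `#ff8800` (engrave). The run returns to its start, so emit a `<polygon>` with points (Y-flipped): 51.481,97.854 95.166,73.899 142.994,87.849 166.949,131.534 152.999,179.362 109.314,203.317 61.486,189.367 37.531,145.682.

Run 3: power S860 maps to stroke `#0000ff` (cut). The run returns to its start, so emit a `<polygon>` with points (Y-flipped): 112.645,111.833 59.758,194.703 14.434,107.467.

<svg xmlns="http://www.w3.org/2000/svg" width="236.214mm" height="254.520mm" viewBox="0 0 236.214 254.520">
  <polygon points="6.434,131.555 63.424,131.555 63.424,149.621 6.434,149.621" fill="none" stroke="#0000ff"/>
  <polygon points="51.481,97.854 95.166,73.899 142.994,87.849 166.949,131.534 152.999,179.362 109.314,203.317 61.486,189.367 37.531,145.682" fill="none" stroke="#ff8800"/>
  <polygon points="112.645,111.833 59.758,194.703 14.434,107.467" fill="none" stroke="#0000ff"/>
</svg>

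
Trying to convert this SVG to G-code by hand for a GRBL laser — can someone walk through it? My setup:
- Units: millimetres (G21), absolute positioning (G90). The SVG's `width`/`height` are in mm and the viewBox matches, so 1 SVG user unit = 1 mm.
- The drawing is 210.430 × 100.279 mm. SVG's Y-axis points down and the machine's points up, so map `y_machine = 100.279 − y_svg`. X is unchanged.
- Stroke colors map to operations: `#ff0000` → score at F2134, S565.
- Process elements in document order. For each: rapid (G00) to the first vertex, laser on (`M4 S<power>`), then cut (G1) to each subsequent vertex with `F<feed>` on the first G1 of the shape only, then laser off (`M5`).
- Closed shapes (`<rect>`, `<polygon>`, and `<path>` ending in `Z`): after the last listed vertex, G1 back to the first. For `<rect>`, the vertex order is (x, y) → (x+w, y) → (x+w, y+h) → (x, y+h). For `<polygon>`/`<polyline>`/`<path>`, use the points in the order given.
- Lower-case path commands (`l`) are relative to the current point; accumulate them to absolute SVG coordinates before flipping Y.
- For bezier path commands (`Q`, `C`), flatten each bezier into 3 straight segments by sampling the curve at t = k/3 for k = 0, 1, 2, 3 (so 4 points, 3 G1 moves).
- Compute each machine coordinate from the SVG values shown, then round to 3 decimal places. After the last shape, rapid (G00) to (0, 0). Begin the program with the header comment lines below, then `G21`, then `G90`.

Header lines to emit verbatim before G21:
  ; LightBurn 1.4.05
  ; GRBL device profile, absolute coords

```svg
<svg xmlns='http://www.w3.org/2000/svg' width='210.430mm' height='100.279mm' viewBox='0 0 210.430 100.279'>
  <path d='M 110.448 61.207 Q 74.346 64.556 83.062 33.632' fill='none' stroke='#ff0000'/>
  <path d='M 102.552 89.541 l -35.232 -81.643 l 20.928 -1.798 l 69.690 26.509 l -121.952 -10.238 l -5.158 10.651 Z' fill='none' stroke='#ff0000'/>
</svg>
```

1 u = 1 mm; y_m = 100.279 − y.

[1] `<path>` quadratic bezier, #ff0000→score S565 F2134: (110.448,39.072) → (91.360,40.647) → (82.231,49.839) → (83.062,66.647)

[2] `<path>` closed polygon, #ff0000→score S565 F2134: (102.552,10.738) → (67.320,92.381) → (88.248,94.179) → (157.938,67.670) → (35.986,77.908) → (30.828,67.257) → (102.552,10.738) (closed)

; LightBurn 1.4.05
; GRBL device profile, absolute coords
G21
G90
G00 X110.448 Y39.072
M4 S565
G1 X91.360 Y40.647 F2134
G1 X82.231 Y49.839
G1 X83.062 Y66.647
M5
G00 X102.552 Y10.738
M4 S565
G1 X67.320 Y92.381 F2134
G1 X88.248 Y94.179
G1 X157.938 Y67.670
G1 X35.986 Y77.908
G1 X30.828 Y67.257
G1 X102.552 Y10.738
M5
G00 X0.000 Y0.000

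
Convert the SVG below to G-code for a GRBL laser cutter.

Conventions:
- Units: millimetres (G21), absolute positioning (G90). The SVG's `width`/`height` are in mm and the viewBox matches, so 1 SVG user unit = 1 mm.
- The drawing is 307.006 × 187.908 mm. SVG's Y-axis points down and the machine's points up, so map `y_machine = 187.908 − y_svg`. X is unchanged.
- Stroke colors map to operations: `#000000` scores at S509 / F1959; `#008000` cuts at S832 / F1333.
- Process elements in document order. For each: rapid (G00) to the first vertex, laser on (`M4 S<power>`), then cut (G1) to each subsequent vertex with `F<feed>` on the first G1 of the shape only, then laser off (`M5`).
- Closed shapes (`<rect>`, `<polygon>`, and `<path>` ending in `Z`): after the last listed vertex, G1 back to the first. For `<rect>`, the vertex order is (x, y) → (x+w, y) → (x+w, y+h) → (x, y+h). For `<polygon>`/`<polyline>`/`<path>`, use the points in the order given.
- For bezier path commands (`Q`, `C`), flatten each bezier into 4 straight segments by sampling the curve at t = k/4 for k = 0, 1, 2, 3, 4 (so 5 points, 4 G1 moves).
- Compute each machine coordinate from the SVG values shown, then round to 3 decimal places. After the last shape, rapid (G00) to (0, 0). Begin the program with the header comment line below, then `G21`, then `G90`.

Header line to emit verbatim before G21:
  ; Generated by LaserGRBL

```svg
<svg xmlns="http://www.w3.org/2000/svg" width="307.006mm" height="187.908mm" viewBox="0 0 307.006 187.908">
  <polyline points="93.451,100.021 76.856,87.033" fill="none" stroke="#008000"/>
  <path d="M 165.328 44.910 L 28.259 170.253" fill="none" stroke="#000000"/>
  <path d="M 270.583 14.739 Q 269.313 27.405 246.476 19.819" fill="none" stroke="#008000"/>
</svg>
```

; Generated by LaserGRBL
G21
G90
G00 X93.451 Y87.887
M4 S832
G1 X76.856 Y100.875 F1333
M5
G00 X165.328 Y142.998
M4 S509
G1 X28.259 Y17.655 F1959
M5
G00 X270.583 Y173.169
M4 S832
G1 X268.600 Y168.102 F1333
G1 X263.921 Y165.566
G1 X256.547 Y165.562
G1 X246.476 Y168.089
M5
G00 X0.000 Y0.000

viewBox `0 0 307.006 187.908` with mm width/height → 1 unit = 1 mm. Flip: y_m = 187.908 − y_svg.

**Shape 1** — `<polyline>` line segment, stroke `#008000` → cut (S832, F1333). Machine vertices: (93.451,87.887) → (76.856,100.875). Open path.

**Shape 2** — `<path>` line segment, stroke `#000000` → score (S509, F1959). Machine vertices: (165.328,142.998) → (28.259,17.655). Open path.

**Shape 3** — `<path>` quadratic bezier, stroke `#008000` → cut (S832, F1333). Control points (SVG): P0=(270.583,14.739), P1=(269.313,27.405), P2=(246.476,19.819); sampled at t=k/4. Machine vertices: (270.583,173.169) → (268.600,168.102) → (263.921,165.566) → (256.547,165.562) → (246.476,168.089). Open path.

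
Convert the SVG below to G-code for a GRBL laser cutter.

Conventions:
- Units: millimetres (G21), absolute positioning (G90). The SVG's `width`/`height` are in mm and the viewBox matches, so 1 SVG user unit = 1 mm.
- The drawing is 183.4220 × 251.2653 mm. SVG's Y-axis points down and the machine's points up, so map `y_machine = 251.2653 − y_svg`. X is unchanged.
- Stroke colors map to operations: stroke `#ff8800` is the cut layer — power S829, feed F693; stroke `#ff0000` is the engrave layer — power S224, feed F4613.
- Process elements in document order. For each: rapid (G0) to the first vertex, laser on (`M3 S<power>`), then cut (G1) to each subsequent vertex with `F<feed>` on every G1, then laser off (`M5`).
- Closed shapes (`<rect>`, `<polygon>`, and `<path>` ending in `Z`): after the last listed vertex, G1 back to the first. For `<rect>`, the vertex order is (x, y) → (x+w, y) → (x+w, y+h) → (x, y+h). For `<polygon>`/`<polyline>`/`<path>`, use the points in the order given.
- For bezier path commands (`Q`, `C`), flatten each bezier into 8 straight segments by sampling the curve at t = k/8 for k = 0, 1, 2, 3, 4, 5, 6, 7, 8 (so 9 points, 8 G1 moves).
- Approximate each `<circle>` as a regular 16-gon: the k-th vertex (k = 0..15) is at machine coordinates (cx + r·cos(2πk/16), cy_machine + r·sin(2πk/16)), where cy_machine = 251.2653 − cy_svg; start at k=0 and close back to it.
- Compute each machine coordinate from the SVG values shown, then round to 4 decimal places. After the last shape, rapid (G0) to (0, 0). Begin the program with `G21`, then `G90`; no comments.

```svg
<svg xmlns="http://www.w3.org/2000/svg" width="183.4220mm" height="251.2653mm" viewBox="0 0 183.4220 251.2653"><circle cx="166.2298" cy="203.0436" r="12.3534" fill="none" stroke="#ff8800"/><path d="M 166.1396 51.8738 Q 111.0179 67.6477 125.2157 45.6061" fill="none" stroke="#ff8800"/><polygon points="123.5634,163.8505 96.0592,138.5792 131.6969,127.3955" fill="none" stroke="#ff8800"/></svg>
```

G21
G90
G0 X178.5832 Y48.2217
M3 S829
G1 X177.6429 Y52.9491 F693
G1 X174.9650 Y56.9569 F693
G1 X170.9572 Y59.6348 F693
G1 X166.2298 Y60.5751 F693
G1 X161.5024 Y59.6348 F693
G1 X157.4946 Y56.9569 F693
G1 X154.8167 Y52.9491 F693
G1 X153.8764 Y48.2217 F693
G1 X154.8167 Y43.4943 F693
G1 X157.4946 Y39.4865 F693
G1 X161.5024 Y36.8086 F693
G1 X166.2298 Y35.8683 F693
G1 X170.9572 Y36.8086 F693
G1 X174.9650 Y39.4865 F693
G1 X177.6429 Y43.4943 F693
G1 X178.5832 Y48.2217 F693
M5
G0 X166.1396 Y199.3915
M3 S829
G1 X153.4423 Y196.0389 F693
G1 X142.9112 Y193.8680 F693
G1 X134.5464 Y192.8789 F693
G1 X128.3478 Y193.0715 F693
G1 X124.3154 Y194.4458 F693
G1 X122.4493 Y197.0019 F693
G1 X122.7494 Y200.7397 F693
G1 X125.2157 Y205.6592 F693
M5
G0 X123.5634 Y87.4148
M3 S829
G1 X96.0592 Y112.6861 F693
G1 X131.6969 Y123.8698 F693
G1 X123.5634 Y87.4148 F693
M5
G0 X0.0000 Y0.0000

viewBox `0 0 183.4220 251.2653` with mm width/height → 1 unit = 1 mm. Flip: y_m = 251.2653 − y_svg.

**Shape 1** — `<circle>` circle, stroke `#ff8800` → cut (S829, F693). Machine vertices: (178.5832,48.2217) → (177.6429,52.9491) → (174.9650,56.9569) → (170.9572,59.6348) → (166.2298,60.5751) → (161.5024,59.6348) → (157.4946,56.9569) → (154.8167,52.9491) → (153.8764,48.2217) → (154.8167,43.4943) → (157.4946,39.4865) → (161.5024,36.8086) → (166.2298,35.8683) → (170.9572,36.8086) → (174.9650,39.4865) → (177.6429,43.4943) → (178.5832,48.2217). Closed: final G1 returns to the first vertex.

**Shape 2** — `<path>` quadratic bezier, stroke `#ff8800` → cut (S829, F693). Control points (SVG): P0=(166.1396,51.8738), P1=(111.0179,67.6477), P2=(125.2157,45.6061); sampled at t=k/8. Machine vertices: (166.1396,199.3915) → (153.4423,196.0389) → (142.9112,193.8680) → (134.5464,192.8789) → (128.3478,193.0715) → (124.3154,194.4458) → (122.4493,197.0019) → (122.7494,200.7397) → (125.2157,205.6592). Open path.

**Shape 3** — `<polygon>` regular polygon, stroke `#ff8800` → cut (S829, F693). Machine vertices: (123.5634,87.4148) → (96.0592,112.6861) → (131.6969,123.8698) → (123.5634,87.4148). Closed: final G1 returns to the first vertex.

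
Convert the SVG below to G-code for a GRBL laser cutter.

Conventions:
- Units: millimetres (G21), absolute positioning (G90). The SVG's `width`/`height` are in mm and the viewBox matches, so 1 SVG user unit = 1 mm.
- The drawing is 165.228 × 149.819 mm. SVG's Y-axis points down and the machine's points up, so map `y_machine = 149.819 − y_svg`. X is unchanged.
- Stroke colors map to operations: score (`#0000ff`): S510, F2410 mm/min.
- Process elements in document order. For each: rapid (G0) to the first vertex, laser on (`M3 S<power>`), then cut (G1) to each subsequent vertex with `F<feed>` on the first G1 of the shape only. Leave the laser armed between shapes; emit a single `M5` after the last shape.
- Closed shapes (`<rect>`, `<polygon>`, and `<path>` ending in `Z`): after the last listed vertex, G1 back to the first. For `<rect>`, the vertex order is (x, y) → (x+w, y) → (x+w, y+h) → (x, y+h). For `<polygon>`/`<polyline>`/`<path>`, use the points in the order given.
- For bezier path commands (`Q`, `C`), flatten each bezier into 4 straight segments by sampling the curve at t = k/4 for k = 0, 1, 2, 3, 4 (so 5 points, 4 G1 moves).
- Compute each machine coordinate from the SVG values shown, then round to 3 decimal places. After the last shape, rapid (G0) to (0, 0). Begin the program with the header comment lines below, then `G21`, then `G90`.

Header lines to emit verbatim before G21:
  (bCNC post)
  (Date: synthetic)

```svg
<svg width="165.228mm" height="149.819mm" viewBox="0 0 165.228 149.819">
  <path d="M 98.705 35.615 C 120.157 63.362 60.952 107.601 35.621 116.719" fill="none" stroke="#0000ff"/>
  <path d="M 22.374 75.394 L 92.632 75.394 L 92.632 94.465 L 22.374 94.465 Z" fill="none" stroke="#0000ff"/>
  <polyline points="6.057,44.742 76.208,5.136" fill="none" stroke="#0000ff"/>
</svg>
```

Since the viewBox matches the mm dimensions, user units are millimetres directly. The only transform is the Y-flip y_m = 149.819 − y_svg.

Shape 1 is a cubic bezier drawn with `<path>`. Its stroke #0000ff means score at S510, F2410. After flipping Y the toolpath is (98.705,114.204) → (101.460,91.108) → (84.707,66.666) → (59.181,45.717) → (35.621,33.100).

Shape 2 is a rectangle drawn with `<path>`. Its stroke #0000ff means score at S510, F2410. After flipping Y the toolpath is (22.374,74.425) → (92.632,74.425) → (92.632,55.354) → (22.374,55.354) → (22.374,74.425), returning to the start.

Shape 3 is a line segment drawn with `<polyline>`. Its stroke #0000ff means score at S510, F2410. After flipping Y the toolpath is (6.057,105.077) → (76.208,144.683).

(bCNC post)
(Date: synthetic)
G21
G90
G0 X98.705 Y114.204
M3 S510
G1 X101.460 Y91.108 F2410
G1 X84.707 Y66.666
G1 X59.181 Y45.717
G1 X35.621 Y33.100
G0 X22.374 Y74.425
M3 S510
G1 X92.632 Y74.425 F2410
G1 X92.632 Y55.354
G1 X22.374 Y55.354
G1 X22.374 Y74.425
G0 X6.057 Y105.077
M3 S510
G1 X76.208 Y144.683 F2410
M5
G0 X0.000 Y0.000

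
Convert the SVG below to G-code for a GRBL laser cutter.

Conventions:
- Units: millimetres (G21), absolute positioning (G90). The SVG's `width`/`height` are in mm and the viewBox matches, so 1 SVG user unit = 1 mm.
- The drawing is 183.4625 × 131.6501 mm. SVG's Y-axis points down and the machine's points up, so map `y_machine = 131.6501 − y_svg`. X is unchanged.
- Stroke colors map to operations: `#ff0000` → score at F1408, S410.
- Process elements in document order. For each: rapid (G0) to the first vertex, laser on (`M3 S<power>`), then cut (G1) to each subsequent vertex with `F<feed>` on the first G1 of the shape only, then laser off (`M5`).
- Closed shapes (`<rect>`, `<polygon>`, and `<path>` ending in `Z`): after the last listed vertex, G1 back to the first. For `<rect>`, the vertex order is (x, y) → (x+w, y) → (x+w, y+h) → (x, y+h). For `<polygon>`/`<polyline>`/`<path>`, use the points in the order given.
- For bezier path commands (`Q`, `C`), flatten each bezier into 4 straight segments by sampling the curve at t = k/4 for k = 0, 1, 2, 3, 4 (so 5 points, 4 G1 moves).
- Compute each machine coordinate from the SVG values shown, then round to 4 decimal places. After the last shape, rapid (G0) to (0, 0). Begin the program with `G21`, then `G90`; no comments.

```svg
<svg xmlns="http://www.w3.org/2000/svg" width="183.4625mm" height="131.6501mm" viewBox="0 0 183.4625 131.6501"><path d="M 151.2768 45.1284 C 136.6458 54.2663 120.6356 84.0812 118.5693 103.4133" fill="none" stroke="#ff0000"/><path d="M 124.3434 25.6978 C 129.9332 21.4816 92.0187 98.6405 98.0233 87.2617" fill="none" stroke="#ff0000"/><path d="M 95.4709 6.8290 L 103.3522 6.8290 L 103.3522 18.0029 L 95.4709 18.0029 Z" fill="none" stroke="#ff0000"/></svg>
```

Since the viewBox matches the mm dimensions, user units are millimetres directly. The only transform is the Y-flip y_m = 131.6501 − y_svg.

Shape 1 is a cubic bezier drawn with `<path>`. Its stroke #ff0000 means score at S410, F1408. After flipping Y the toolpath is (151.2768,86.5217) → (140.2844,76.2782) → (130.2113,61.2021) → (122.4941,44.2145) → (118.5693,28.2368).

Shape 2 is a cubic bezier drawn with `<path>`. Its stroke #ff0000 means score at S410, F1408. After flipping Y the toolpath is (124.3434,105.9523) → (121.7447,96.5115) → (111.0278,72.4844) → (100.3887,49.8002) → (98.0233,44.3884).

Shape 3 is a rectangle drawn with `<path>`. Its stroke #ff0000 means score at S410, F1408. After flipping Y the toolpath is (95.4709,124.8211) → (103.3522,124.8211) → (103.3522,113.6472) → (95.4709,113.6472) → (95.4709,124.8211), returning to the start.

G21
G90
G0 X151.2768 Y86.5217
M3 S410
G1 X140.2844 Y76.2782 F1408
G1 X130.2113 Y61.2021
G1 X122.4941 Y44.2145
G1 X118.5693 Y28.2368
M5
G0 X124.3434 Y105.9523
M3 S410
G1 X121.7447 Y96.5115 F1408
G1 X111.0278 Y72.4844
G1 X100.3887 Y49.8002
G1 X98.0233 Y44.3884
M5
G0 X95.4709 Y124.8211
M3 S410
G1 X103.3522 Y124.8211 F1408
G1 X103.3522 Y113.6472
G1 X95.4709 Y113.6472
G1 X95.4709 Y124.8211
M5
G0 X0.0000 Y0.0000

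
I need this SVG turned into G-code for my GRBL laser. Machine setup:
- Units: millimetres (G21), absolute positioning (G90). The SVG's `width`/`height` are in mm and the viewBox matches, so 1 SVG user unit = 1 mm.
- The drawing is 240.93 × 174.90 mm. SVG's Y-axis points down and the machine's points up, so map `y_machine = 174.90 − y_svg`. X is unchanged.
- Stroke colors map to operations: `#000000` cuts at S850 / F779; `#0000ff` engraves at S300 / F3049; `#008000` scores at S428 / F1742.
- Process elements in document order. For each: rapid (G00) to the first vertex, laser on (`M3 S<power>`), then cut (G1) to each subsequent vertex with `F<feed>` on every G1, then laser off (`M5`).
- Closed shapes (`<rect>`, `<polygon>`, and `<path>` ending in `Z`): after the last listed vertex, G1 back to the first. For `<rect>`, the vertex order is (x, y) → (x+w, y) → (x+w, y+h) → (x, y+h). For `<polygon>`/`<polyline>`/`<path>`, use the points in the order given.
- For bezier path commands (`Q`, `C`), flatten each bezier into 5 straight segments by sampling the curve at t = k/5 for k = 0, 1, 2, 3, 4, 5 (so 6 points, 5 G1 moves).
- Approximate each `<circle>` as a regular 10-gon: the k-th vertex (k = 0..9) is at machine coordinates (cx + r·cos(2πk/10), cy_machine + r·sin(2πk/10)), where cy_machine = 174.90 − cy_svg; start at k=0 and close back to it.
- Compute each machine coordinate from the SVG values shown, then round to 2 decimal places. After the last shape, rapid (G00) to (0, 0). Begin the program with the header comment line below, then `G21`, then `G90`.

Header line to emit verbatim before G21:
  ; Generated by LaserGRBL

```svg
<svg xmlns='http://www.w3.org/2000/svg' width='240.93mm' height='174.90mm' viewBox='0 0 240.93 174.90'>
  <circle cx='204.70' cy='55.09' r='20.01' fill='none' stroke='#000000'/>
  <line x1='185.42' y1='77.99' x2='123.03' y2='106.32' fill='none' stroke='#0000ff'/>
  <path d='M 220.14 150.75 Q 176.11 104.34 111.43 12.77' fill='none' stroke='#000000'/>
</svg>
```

1 u = 1 mm; y_m = 174.90 − y.

[1] `<circle>` circle, #000000→cut S850 F779: (224.71,119.81) → (220.89,131.57) → (210.88,138.84) → (198.52,138.84) → (188.51,131.57) → (184.69,119.81) → (188.51,108.05) → (198.52,100.78) → (210.88,100.78) → (220.89,108.05) → (224.71,119.81) (closed)

[2] `<line>` line segment, #0000ff→engrave S300 F3049: (185.42,96.91) → (123.03,68.58)

[3] `<path>` quadratic bezier, #000000→cut S850 F779: (220.14,24.15) → (201.70,44.52) → (181.61,68.50) → (159.87,96.10) → (136.48,127.31) → (111.43,162.13)

; Generated by LaserGRBL
G21
G90
G00 X224.71 Y119.81
M3 S850
G1 X220.89 Y131.57 F779
G1 X210.88 Y138.84 F779
G1 X198.52 Y138.84 F779
G1 X188.51 Y131.57 F779
G1 X184.69 Y119.81 F779
G1 X188.51 Y108.05 F779
G1 X198.52 Y100.78 F779
G1 X210.88 Y100.78 F779
G1 X220.89 Y108.05 F779
G1 X224.71 Y119.81 F779
M5
G00 X185.42 Y96.91
M3 S300
G1 X123.03 Y68.58 F3049
M5
G00 X220.14 Y24.15
M3 S850
G1 X201.70 Y44.52 F779
G1 X181.61 Y68.50 F779
G1 X159.87 Y96.10 F779
G1 X136.48 Y127.31 F779
G1 X111.43 Y162.13 F779
M5
G00 X0.00 Y0.00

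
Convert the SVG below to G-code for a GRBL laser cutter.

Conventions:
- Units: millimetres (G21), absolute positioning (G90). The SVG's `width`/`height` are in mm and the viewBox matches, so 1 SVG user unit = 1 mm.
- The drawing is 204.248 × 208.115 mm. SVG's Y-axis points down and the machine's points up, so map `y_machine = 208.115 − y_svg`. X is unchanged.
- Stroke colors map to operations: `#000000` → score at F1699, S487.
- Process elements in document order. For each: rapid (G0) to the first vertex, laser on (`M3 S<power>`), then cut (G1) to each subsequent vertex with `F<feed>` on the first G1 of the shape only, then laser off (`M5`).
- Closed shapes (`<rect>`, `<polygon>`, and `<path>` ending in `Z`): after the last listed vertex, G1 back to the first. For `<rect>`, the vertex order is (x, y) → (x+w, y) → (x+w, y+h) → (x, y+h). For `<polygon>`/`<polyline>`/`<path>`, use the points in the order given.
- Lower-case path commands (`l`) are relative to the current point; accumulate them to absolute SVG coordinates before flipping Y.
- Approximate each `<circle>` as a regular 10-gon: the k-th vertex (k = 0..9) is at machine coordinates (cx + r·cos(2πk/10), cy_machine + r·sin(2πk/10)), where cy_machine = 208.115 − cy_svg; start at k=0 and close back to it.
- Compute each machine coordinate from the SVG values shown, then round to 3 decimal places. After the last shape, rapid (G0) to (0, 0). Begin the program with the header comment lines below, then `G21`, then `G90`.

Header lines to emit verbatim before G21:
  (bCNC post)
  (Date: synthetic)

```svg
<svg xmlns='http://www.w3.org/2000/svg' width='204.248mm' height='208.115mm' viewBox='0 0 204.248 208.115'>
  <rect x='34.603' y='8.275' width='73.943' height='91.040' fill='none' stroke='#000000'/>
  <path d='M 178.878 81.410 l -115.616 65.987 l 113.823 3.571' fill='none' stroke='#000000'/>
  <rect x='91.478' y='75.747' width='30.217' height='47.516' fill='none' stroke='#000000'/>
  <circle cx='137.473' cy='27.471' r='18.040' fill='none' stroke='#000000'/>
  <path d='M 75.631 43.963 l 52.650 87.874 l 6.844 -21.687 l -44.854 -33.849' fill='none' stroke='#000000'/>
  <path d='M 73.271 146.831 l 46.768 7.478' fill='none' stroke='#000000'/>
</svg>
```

viewBox `0 0 204.248 208.115` with mm width/height → 1 unit = 1 mm. Flip: y_m = 208.115 − y_svg.

**Shape 1** — `<rect>` rectangle, stroke `#000000` → score (S487, F1699). Machine vertices: (34.603,199.840) → (108.546,199.840) → (108.546,108.800) → (34.603,108.800) → (34.603,199.840). Closed: final G1 returns to the first vertex.

**Shape 2** — `<path>` open polyline, stroke `#000000` → score (S487, F1699). Machine vertices: (178.878,126.705) → (63.262,60.718) → (177.085,57.147). Open path.

**Shape 3** — `<rect>` rectangle, stroke `#000000` → score (S487, F1699). Machine vertices: (91.478,132.368) → (121.695,132.368) → (121.695,84.852) → (91.478,84.852) → (91.478,132.368). Closed: final G1 returns to the first vertex.

**Shape 4** — `<circle>` circle, stroke `#000000` → score (S487, F1699). Machine vertices: (155.513,180.644) → (152.068,191.248) → (143.048,197.801) → (131.898,197.801) → (122.878,191.248) → (119.433,180.644) → (122.878,170.040) → (131.898,163.487) → (143.048,163.487) → (152.068,170.040) → (155.513,180.644). Closed: final G1 returns to the first vertex.

**Shape 5** — `<path>` open polyline, stroke `#000000` → score (S487, F1699). Machine vertices: (75.631,164.152) → (128.281,76.278) → (135.125,97.965) → (90.271,131.814). Open path.

**Shape 6** — `<path>` line segment, stroke `#000000` → score (S487, F1699). Machine vertices: (73.271,61.284) → (120.039,53.806). Open path.

(bCNC post)
(Date: synthetic)
G21
G90
G0 X34.603 Y199.840
M3 S487
G1 X108.546 Y199.840 F1699
G1 X108.546 Y108.800
G1 X34.603 Y108.800
G1 X34.603 Y199.840
M5
G0 X178.878 Y126.705
M3 S487
G1 X63.262 Y60.718 F1699
G1 X177.085 Y57.147
M5
G0 X91.478 Y132.368
M3 S487
G1 X121.695 Y132.368 F1699
G1 X121.695 Y84.852
G1 X91.478 Y84.852
G1 X91.478 Y132.368
M5
G0 X155.513 Y180.644
M3 S487
G1 X152.068 Y191.248 F1699
G1 X143.048 Y197.801
G1 X131.898 Y197.801
G1 X122.878 Y191.248
G1 X119.433 Y180.644
G1 X122.878 Y170.040
G1 X131.898 Y163.487
G1 X143.048 Y163.487
G1 X152.068 Y170.040
G1 X155.513 Y180.644
M5
G0 X75.631 Y164.152
M3 S487
G1 X128.281 Y76.278 F1699
G1 X135.125 Y97.965
G1 X90.271 Y131.814
M5
G0 X73.271 Y61.284
M3 S487
G1 X120.039 Y53.806 F1699
M5
G0 X0.000 Y0.000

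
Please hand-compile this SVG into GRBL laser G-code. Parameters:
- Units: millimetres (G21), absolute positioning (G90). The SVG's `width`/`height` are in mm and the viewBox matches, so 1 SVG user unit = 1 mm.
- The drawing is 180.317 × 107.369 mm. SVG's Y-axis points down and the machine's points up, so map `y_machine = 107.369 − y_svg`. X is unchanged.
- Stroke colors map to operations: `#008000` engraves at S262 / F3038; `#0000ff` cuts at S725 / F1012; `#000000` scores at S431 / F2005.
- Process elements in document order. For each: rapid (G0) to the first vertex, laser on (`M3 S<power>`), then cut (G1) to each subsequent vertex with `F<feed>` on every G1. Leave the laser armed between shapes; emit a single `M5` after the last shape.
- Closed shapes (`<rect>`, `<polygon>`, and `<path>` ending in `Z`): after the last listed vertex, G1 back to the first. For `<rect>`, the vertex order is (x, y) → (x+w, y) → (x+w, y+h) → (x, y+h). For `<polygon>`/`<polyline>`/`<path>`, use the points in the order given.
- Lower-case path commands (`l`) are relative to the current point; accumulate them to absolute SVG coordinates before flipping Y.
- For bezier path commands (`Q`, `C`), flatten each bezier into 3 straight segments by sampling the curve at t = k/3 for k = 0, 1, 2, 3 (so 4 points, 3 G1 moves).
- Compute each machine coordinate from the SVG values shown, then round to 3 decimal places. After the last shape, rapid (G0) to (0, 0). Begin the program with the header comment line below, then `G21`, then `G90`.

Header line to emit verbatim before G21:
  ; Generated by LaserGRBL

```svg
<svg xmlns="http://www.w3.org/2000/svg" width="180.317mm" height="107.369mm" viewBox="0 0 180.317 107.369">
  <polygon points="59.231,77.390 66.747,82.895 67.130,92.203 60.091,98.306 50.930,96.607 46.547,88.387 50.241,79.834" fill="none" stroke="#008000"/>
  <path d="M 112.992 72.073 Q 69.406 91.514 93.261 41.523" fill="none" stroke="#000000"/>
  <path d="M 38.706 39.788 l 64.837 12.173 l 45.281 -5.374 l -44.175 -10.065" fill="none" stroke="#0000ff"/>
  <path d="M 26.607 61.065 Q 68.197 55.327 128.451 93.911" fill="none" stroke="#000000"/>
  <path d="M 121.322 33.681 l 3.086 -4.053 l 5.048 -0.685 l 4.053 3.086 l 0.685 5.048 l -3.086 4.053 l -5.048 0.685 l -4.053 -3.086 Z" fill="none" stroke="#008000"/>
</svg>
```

; Generated by LaserGRBL
G21
G90
G0 X59.231 Y29.979
M3 S262
G1 X66.747 Y24.474 F3038
G1 X67.130 Y15.166 F3038
G1 X60.091 Y9.063 F3038
G1 X50.930 Y10.762 F3038
G1 X46.547 Y18.982 F3038
G1 X50.241 Y27.535 F3038
G1 X59.231 Y29.979 F3038
G0 X112.992 Y35.296
M3 S431
G1 X91.428 Y30.050 F2005
G1 X84.851 Y40.233 F2005
G1 X93.261 Y65.846 F2005
G0 X38.706 Y67.581
M3 S725
G1 X103.543 Y55.408 F1012
G1 X148.824 Y60.782 F1012
G1 X104.649 Y70.847 F1012
G0 X26.607 Y46.304
M3 S431
G1 X56.407 Y45.205 F2005
G1 X90.355 Y34.256 F2005
G1 X128.451 Y13.458 F2005
G0 X121.322 Y73.688
M3 S262
G1 X124.408 Y77.741 F3038
G1 X129.456 Y78.426 F3038
G1 X133.509 Y75.340 F3038
G1 X134.194 Y70.292 F3038
G1 X131.108 Y66.239 F3038
G1 X126.060 Y65.554 F3038
G1 X122.007 Y68.640 F3038
G1 X121.322 Y73.688 F3038
M5
G0 X0.000 Y0.000

1 u = 1 mm; y_m = 107.369 − y.

[1] `<polygon>` regular polygon, #008000→engrave S262 F3038: (59.231,29.979) → (66.747,24.474) → (67.130,15.166) → (60.091,9.063) → (50.930,10.762) → (46.547,18.982) → (50.241,27.535) → (59.231,29.979) (closed)

[2] `<path>` quadratic bezier, #000000→score S431 F2005: (112.992,35.296) → (91.428,30.050) → (84.851,40.233) → (93.261,65.846)

[3] `<path>` open polyline, #0000ff→cut S725 F1012: (38.706,67.581) → (103.543,55.408) → (148.824,60.782) → (104.649,70.847)

[4] `<path>` quadratic bezier, #000000→score S431 F2005: (26.607,46.304) → (56.407,45.205) → (90.355,34.256) → (128.451,13.458)

[5] `<path>` regular polygon, #008000→engrave S262 F3038: (121.322,73.688) → (124.408,77.741) → (129.456,78.426) → (133.509,75.340) → (134.194,70.292) → (131.108,66.239) → (126.060,65.554) → (122.007,68.640) → (121.322,73.688) (closed)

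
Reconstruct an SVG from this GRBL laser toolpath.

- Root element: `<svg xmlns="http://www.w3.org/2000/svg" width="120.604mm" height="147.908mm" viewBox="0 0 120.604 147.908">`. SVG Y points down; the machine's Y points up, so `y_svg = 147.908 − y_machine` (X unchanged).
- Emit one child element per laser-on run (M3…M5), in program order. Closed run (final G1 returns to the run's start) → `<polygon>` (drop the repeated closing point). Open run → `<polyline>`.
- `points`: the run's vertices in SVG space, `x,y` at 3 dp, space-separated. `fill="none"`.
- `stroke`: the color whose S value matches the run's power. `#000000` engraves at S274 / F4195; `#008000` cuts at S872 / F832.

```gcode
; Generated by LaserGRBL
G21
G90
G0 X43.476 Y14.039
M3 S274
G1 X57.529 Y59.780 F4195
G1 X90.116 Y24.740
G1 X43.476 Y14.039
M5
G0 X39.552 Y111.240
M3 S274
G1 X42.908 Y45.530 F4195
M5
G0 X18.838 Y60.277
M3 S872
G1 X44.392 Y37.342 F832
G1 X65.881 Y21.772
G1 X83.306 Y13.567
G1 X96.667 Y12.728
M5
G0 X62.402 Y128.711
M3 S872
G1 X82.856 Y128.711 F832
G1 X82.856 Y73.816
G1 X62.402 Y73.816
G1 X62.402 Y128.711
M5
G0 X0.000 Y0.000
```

<svg xmlns="http://www.w3.org/2000/svg" width="120.604mm" height="147.908mm" viewBox="0 0 120.604 147.908">
  <polygon points="43.476,133.869 57.529,88.128 90.116,123.168" fill="none" stroke="#000000"/>
  <polyline points="39.552,36.668 42.908,102.378" fill="none" stroke="#000000"/>
  <polyline points="18.838,87.631 44.392,110.566 65.881,126.136 83.306,134.341 96.667,135.180" fill="none" stroke="#008000"/>
  <polygon points="62.402,19.197 82.856,19.197 82.856,74.092 62.402,74.092" fill="none" stroke="#008000"/>
</svg>

Machine Y-up, SVG Y-down with viewBox height 147.908, so y_svg = 147.908 − y_machine; X carries over.

Run 1: S274 ⇒ engrave layer `#000000`. The run returns to its start, so emit a `<polygon>` with points (Y-flipped): 43.476,133.869 57.529,88.128 90.116,123.168.

Run 2: S274 ⇒ engrave layer `#000000`. The run is open, so emit a `<polyline>` with points (Y-flipped): 39.552,36.668 42.908,102.378.

Run 3: the run's S872 means `#008000` (cut). The run is open, so emit a `<polyline>` with points (Y-flipped): 18.838,87.631 44.392,110.566 65.881,126.136 83.306,134.341 96.667,135.180.

Run 4: S872 ⇒ cut layer `#008000`. The run returns to its start, so emit a `<polygon>` with points (Y-flipped): 62.402,19.197 82.856,19.197 82.856,74.092 62.402,74.092.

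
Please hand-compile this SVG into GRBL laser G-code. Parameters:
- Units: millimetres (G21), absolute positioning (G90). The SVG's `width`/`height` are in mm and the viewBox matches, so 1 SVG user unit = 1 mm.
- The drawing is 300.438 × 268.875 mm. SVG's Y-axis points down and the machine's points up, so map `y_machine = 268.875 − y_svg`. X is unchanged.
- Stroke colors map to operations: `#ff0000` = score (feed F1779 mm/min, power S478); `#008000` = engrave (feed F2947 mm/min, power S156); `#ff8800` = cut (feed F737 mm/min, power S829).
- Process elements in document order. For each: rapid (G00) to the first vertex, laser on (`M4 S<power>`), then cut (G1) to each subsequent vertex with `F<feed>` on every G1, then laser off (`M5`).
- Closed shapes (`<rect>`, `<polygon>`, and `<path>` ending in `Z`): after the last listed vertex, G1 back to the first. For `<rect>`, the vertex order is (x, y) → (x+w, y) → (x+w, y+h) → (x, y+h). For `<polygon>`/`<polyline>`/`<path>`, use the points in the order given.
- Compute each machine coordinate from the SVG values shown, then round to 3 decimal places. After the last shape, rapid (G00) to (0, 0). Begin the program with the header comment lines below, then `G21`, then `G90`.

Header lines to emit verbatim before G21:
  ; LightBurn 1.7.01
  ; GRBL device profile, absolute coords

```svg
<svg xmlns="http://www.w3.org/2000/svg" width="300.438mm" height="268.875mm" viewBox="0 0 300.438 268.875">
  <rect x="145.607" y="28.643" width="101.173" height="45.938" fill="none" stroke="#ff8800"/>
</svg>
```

; LightBurn 1.7.01
; GRBL device profile, absolute coords
G21
G90
G00 X145.607 Y240.232
M4 S829
G1 X246.780 Y240.232 F737
G1 X246.780 Y194.294 F737
G1 X145.607 Y194.294 F737
G1 X145.607 Y240.232 F737
M5
G00 X0.000 Y0.000

Since the viewBox matches the mm dimensions, user units are millimetres directly. The only transform is the Y-flip y_m = 268.875 − y_svg.

Shape 1 is a rectangle drawn with `<rect>`. Its stroke #ff8800 means cut at S829, F737. After flipping Y the toolpath is (145.607,240.232) → (246.780,240.232) → (246.780,194.294) → (145.607,194.294) → (145.607,240.232), returning to the start.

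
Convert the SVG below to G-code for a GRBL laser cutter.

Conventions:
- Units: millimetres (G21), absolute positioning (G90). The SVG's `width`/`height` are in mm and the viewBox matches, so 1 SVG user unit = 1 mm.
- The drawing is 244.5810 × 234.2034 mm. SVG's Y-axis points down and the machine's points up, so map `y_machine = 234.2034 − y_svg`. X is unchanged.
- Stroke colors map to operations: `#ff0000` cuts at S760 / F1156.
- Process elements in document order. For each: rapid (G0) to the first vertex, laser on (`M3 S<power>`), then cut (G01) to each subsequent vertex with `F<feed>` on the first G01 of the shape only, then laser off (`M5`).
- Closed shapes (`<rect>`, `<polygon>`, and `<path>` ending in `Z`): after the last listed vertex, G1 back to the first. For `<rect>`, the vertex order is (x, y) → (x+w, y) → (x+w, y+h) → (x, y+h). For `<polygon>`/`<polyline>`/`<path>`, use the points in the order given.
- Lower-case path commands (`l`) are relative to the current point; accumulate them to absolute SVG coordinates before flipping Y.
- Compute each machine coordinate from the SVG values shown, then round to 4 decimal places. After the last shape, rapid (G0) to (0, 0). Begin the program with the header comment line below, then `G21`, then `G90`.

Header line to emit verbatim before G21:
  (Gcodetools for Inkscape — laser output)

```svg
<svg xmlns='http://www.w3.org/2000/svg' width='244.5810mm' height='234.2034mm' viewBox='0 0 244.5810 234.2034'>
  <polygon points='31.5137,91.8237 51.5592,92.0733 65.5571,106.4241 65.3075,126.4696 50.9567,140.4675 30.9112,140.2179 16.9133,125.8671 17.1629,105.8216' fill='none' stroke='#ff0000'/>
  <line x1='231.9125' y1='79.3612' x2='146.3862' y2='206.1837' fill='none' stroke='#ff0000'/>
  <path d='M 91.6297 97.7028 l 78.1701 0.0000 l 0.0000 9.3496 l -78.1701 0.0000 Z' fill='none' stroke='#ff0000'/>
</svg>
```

(Gcodetools for Inkscape — laser output)
G21
G90
G0 X31.5137 Y142.3797
M3 S760
G01 X51.5592 Y142.1301 F1156
G01 X65.5571 Y127.7793
G01 X65.3075 Y107.7338
G01 X50.9567 Y93.7359
G01 X30.9112 Y93.9855
G01 X16.9133 Y108.3363
G01 X17.1629 Y128.3818
G01 X31.5137 Y142.3797
M5
G0 X231.9125 Y154.8422
M3 S760
G01 X146.3862 Y28.0197 F1156
M5
G0 X91.6297 Y136.5006
M3 S760
G01 X169.7998 Y136.5006 F1156
G01 X169.7998 Y127.1510
G01 X91.6297 Y127.1510
G01 X91.6297 Y136.5006
M5
G0 X0.0000 Y0.0000

1 u = 1 mm; y_m = 234.2034 − y.

[1] `<polygon>` regular polygon, #ff0000→cut S760 F1156: (31.5137,142.3797) → (51.5592,142.1301) → (65.5571,127.7793) → (65.3075,107.7338) → (50.9567,93.7359) → (30.9112,93.9855) → (16.9133,108.3363) → (17.1629,128.3818) → (31.5137,142.3797) (closed)

[2] `<line>` line segment, #ff0000→cut S760 F1156: (231.9125,154.8422) → (146.3862,28.0197)

[3] `<path>` rectangle, #ff0000→cut S760 F1156: (91.6297,136.5006) → (169.7998,136.5006) → (169.7998,127.1510) → (91.6297,127.1510) → (91.6297,136.5006) (closed)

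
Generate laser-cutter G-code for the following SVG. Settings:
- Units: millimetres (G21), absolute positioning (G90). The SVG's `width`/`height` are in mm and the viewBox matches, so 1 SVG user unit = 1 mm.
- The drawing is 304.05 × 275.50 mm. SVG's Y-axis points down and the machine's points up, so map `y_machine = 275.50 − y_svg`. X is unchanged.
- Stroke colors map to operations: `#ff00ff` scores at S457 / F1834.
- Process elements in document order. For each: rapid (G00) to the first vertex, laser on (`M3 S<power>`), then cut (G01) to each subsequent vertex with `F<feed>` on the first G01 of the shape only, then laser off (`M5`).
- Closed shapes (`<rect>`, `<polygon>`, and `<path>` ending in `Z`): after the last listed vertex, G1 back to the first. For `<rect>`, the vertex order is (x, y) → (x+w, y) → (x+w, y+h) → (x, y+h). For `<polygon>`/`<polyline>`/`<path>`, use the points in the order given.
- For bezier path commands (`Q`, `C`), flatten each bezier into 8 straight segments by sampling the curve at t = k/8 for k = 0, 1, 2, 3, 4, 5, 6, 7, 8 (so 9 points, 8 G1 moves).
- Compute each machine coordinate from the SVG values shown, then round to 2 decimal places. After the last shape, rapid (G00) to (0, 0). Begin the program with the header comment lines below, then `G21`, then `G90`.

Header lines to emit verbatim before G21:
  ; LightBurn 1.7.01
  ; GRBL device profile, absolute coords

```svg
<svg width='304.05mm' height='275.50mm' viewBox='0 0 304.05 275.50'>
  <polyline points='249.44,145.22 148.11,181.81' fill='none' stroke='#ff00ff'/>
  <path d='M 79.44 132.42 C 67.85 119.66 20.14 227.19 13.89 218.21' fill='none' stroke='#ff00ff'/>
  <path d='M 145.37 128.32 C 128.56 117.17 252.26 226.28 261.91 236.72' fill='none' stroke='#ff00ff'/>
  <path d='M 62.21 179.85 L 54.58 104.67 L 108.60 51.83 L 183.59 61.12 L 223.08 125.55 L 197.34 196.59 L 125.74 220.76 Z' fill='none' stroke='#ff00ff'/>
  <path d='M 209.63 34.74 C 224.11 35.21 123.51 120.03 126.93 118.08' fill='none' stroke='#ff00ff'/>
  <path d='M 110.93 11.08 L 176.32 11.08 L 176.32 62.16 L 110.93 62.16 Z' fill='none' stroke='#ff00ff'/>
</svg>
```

; LightBurn 1.7.01
; GRBL device profile, absolute coords
G21
G90
G00 X249.44 Y130.28
M3 S457
G01 X148.11 Y93.69 F1834
M5
G00 X79.44 Y143.08
M3 S457
G01 X73.55 Y142.69 F1834
G01 X65.19 Y133.80
G01 X55.25 Y119.18
G01 X44.66 Y101.60
G01 X34.32 Y83.85
G01 X25.14 Y68.70
G01 X18.03 Y58.92
G01 X13.89 Y57.29
M5
G00 X145.37 Y147.18
M3 S457
G01 X145.16 Y146.15 F1834
G01 X155.13 Y136.41
G01 X172.31 Y120.53
G01 X193.72 Y101.08
G01 X216.36 Y80.61
G01 X237.27 Y61.69
G01 X253.44 Y46.89
G01 X261.91 Y38.78
M5
G00 X62.21 Y95.65
M3 S457
G01 X54.58 Y170.83 F1834
G01 X108.60 Y223.67
G01 X183.59 Y214.38
G01 X223.08 Y149.95
G01 X197.34 Y78.91
G01 X125.74 Y54.74
G01 X62.21 Y95.65
M5
G00 X209.63 Y240.76
M3 S457
G01 X210.09 Y236.96 F1834
G01 X202.34 Y227.27
G01 X188.92 Y213.67
G01 X172.43 Y198.18
G01 X155.41 Y182.81
G01 X140.45 Y169.55
G01 X130.10 Y160.42
G01 X126.93 Y157.42
M5
G00 X110.93 Y264.42
M3 S457
G01 X176.32 Y264.42 F1834
G01 X176.32 Y213.34
G01 X110.93 Y213.34
G01 X110.93 Y264.42
M5
G00 X0.00 Y0.00

1 u = 1 mm; y_m = 275.50 − y.

[1] `<polyline>` line segment, #ff00ff→score S457 F1834: (249.44,130.28) → (148.11,93.69)

[2] `<path>` cubic bezier, #ff00ff→score S457 F1834: (79.44,143.08) → (73.55,142.69) → (65.19,133.80) → (55.25,119.18) → (44.66,101.60) → (34.32,83.85) → (25.14,68.70) → (18.03,58.92) → (13.89,57.29)

[3] `<path>` cubic bezier, #ff00ff→score S457 F1834: (145.37,147.18) → (145.16,146.15) → (155.13,136.41) → (172.31,120.53) → (193.72,101.08) → (216.36,80.61) → (237.27,61.69) → (253.44,46.89) → (261.91,38.78)

[4] `<path>` regular polygon, #ff00ff→score S457 F1834: (62.21,95.65) → (54.58,170.83) → (108.60,223.67) → (183.59,214.38) → (223.08,149.95) → (197.34,78.91) → (125.74,54.74) → (62.21,95.65) (closed)

[5] `<path>` cubic bezier, #ff00ff→score S457 F1834: (209.63,240.76) → (210.09,236.96) → (202.34,227.27) → (188.92,213.67) → (172.43,198.18) → (155.41,182.81) → (140.45,169.55) → (130.10,160.42) → (126.93,157.42)

[6] `<path>` rectangle, #ff00ff→score S457 F1834: (110.93,264.42) → (176.32,264.42) → (176.32,213.34) → (110.93,213.34) → (110.93,264.42) (closed)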